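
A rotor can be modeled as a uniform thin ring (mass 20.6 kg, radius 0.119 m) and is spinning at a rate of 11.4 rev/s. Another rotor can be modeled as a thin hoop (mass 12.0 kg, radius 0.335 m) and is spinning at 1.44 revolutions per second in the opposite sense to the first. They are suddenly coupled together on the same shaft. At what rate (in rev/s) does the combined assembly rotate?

|ω_f| ≈ 0.846 rev/s

The coupling torques are internal; angular momentum about the shared axis is conserved.
Moments of inertia: I_A = (20.6)(0.119)² = 0.2917 kg·m²; I_B = (12.0)(0.335)² = 1.347 kg·m².
Taking A's sense as positive: L = (0.2917)(11.4) − (1.347)(1.44) = 1.386 kg·m²·rev/s.
Combined I = 0.2917 + 1.347 = 1.638 kg·m².
ω_f = L / I = 1.386 / 1.638 = 0.8461 rev/s.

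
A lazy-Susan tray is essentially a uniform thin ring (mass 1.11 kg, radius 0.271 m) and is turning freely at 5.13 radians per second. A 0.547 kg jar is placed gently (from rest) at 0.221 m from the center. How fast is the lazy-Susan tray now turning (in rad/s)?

ω_f ≈ 3.86 rad/s

The added mass arrives with no angular momentum about the center, and any external torque about the center is negligible, so the system's angular momentum is conserved.
I_p = (1.11)(0.271)² = 0.08152 kg·m².
Added inertia Σmr² = (0.547)(0.221)² = 0.02672 kg·m²; I_f = 0.08152 + 0.02672 = 0.1082 kg·m².
ω_f = I_p ω_i / I_f = (0.08152)(5.13) / 0.1082 = 3.864 rad/s.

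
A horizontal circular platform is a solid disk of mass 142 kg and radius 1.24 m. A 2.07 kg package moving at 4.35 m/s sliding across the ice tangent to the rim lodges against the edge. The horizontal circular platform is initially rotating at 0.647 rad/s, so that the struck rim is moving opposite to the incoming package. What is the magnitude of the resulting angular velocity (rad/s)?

|ω_f| ≈ 0.529 rad/s

About the central axle the impulsive forces during the collision are internal, so angular momentum about that axis is conserved.
I_p = ½(142)(1.24)² = 109.2 kg·m². Taking the sense of the package's angular momentum as positive, L_{package} = m v R = (2.07)(4.35)(1.24) = 11.17 kg·m²/s.
L_i = −I_p ω_p + m v R = −(109.2)(0.647) + 11.17 = -59.47 kg·m²/s.
After sticking, I_f = I_p + m R² = 109.2 + (2.07)(1.24)² = 112.4 kg·m².
ω_f = L_i / I_f = -59.47 / 112.4 = -0.5293 rad/s.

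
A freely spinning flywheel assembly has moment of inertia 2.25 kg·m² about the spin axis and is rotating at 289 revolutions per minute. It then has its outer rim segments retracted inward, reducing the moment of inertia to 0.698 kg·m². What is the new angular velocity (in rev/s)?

Angular momentum about the spin axis is conserved since the torque about it is zero.
ω₂ = I₁ω₁ / I₂ = (2.250)(289 rpm) / (0.6980) = 931.6 rpm = 15.53 rev/s.

ω₂ ≈ 15.5 rev/s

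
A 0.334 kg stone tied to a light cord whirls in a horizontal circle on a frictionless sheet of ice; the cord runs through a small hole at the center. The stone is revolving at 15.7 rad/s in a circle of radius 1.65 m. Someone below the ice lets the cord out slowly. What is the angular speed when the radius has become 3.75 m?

No torque about the axis ⇒ m r₁² ω₁ = m r₂² ω₂.
ω₂ = ω₁ (r₁/r₂)² = (15.7)(1.65/3.75)² = 3.040 rad/s.

ω₂ ≈ 3.04 rad/s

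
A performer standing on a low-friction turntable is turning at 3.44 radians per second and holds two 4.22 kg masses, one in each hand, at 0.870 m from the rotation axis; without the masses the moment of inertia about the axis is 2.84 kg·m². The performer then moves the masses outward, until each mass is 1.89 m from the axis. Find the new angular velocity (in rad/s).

With no external torque about the axis, L is conserved: I₁ω₁ = I₂ω₂.
I₁ = 2.84 + 2(4.22)(0.870)² = 9.228 kg·m²; I₂ = 2.84 + 2(4.22)(1.89)² = 32.99 kg·m².
ω₂ = I₁ω₁ / I₂ = (9.228)(3.44 rad/s) / (32.99) = 0.9623 rad/s.

ω₂ ≈ 0.962 rad/s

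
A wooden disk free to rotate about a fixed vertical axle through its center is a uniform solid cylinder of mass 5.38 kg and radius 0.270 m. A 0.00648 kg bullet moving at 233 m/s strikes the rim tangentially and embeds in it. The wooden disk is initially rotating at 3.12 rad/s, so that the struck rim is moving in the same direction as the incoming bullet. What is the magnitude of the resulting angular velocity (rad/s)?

|ω_f| ≈ 5.19 rad/s

The axle reaction passes through the axle and exerts no torque about it; angular momentum about the axle is conserved through the impact.
I_p = ½(5.38)(0.270)² = 0.1961 kg·m². Taking the sense of the bullet's angular momentum as positive, L_{bullet} = m v R = (0.00648)(233)(0.270) = 0.4077 kg·m²/s.
L_i = +I_p ω_p + m v R = +(0.1961)(3.12) + 0.4077 = 1.019 kg·m²/s.
After sticking, I_f = I_p + m R² = 0.1961 + (0.00648)(0.270)² = 0.1966 kg·m².
ω_f = L_i / I_f = 1.019 / 0.1966 = 5.186 rad/s.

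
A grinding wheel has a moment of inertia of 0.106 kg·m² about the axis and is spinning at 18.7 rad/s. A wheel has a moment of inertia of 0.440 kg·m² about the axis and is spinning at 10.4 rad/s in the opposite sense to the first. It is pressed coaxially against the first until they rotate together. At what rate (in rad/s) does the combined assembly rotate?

|ω_f| ≈ 4.75 rad/s

No external torque acts about the common axis, so total angular momentum is conserved.
Taking A's sense as positive: L = (0.1060)(18.7) − (0.4400)(10.4) = -2.594 kg·m²·rad/s.
Combined I = 0.1060 + 0.4400 = 0.5460 kg·m².
ω_f = L / I = -2.594 / 0.5460 = -4.751 rad/s.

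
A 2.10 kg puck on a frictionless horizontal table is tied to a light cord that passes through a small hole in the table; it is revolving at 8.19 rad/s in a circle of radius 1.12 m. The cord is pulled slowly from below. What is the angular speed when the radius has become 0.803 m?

No torque about the axis ⇒ m r₁² ω₁ = m r₂² ω₂.
ω₂ = ω₁ (r₁/r₂)² = (8.19)(1.12/0.803)² = 15.93 rad/s.

ω₂ ≈ 15.9 rad/s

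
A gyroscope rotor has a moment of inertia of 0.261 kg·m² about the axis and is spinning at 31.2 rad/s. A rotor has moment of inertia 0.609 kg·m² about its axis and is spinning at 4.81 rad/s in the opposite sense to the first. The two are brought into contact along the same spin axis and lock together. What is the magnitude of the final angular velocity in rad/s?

|ω_f| ≈ 5.99 rad/s

No external torque acts about the common axis, so total angular momentum is conserved.
Taking A's sense as positive: L = (0.2610)(31.2) − (0.6090)(4.81) = 5.214 kg·m²·rad/s.
Combined I = 0.2610 + 0.6090 = 0.8700 kg·m².
ω_f = L / I = 5.214 / 0.8700 = 5.993 rad/s.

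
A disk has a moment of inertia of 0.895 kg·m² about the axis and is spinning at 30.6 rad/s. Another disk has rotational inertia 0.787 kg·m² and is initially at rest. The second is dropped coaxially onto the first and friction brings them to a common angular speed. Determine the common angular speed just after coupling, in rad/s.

|ω_f| ≈ 16.3 rad/s

The coupling torques are internal; angular momentum about the shared axis is conserved.
Taking A's sense as positive: L = (0.8950)(30.6) = 27.39 kg·m²·rad/s.
Combined I = 0.8950 + 0.7870 = 1.682 kg·m².
ω_f = L / I = 27.39 / 1.682 = 16.28 rad/s.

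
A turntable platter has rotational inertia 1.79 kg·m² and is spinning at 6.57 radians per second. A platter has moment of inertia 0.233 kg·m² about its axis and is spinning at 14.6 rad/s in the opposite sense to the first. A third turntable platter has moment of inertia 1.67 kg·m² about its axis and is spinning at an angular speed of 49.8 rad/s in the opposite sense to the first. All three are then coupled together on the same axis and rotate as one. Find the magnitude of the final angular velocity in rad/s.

|ω_f| ≈ 20.3 rad/s

The coupling torques are internal; angular momentum about the shared axis is conserved.
Taking A's sense as positive: L = (1.790)(6.57) − (0.2330)(14.6) − (1.670)(49.8) = -74.81 kg·m²·rad/s.
Combined I = 1.790 + 0.2330 + 1.670 = 3.693 kg·m².
ω_f = L / I = -74.81 / 3.693 = -20.26 rad/s.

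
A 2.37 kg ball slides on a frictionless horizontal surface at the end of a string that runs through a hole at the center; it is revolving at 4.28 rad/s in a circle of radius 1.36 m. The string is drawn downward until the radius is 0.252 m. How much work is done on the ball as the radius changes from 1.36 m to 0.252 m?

W ≈ 1130 J

No torque about the axis ⇒ m r₁² ω₁ = m r₂² ω₂.
ω₂ = ω₁ (r₁/r₂)² = (4.28)(1.36/0.252)² = 124.7 rad/s.
W = ΔKE = ½m(v₂² − v₁²) = 1129 J.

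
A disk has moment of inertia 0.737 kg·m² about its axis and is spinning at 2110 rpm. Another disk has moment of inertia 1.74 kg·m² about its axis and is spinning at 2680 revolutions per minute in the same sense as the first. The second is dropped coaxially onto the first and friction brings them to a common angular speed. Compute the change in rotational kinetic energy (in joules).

The coupling torques are internal; angular momentum about the shared axis is conserved.
Taking A's sense as positive: L = (0.7370)(2110) + (1.740)(2680) = 6218 kg·m²·rpm.
Combined I = 0.7370 + 1.740 = 2.477 kg·m².
ω_f = L / I = 6218 / 2.477 = 2510 rpm.
KE_i = ½ΣIω² = 86520 J; KE_f = ½(2.477)(262.9)² = 85590 J.

ΔKE ≈ -922 J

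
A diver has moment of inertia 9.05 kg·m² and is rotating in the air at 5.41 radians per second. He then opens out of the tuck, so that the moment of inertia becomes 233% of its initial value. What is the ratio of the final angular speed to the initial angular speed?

No external torque acts about the spin axis, so angular momentum is conserved.
I₂ = 2.33 × 9.05 = 21.09 kg·m².
ω₂/ω₁ = I₁/I₂ = 9.050 / 21.09 = 0.4292.

ω₂/ω₁ ≈ 0.429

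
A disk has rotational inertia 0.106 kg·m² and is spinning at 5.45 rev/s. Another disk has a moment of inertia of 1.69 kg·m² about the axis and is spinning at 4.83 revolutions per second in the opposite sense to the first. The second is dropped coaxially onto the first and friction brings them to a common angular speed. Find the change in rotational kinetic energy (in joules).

No external torque acts about the common axis, so total angular momentum is conserved.
Taking A's sense as positive: L = (0.1060)(5.45) − (1.690)(4.83) = -7.585 kg·m²·rev/s.
Combined I = 0.1060 + 1.690 = 1.796 kg·m².
ω_f = L / I = -7.585 / 1.796 = -4.223 rev/s.
KE_i = ½ΣIω² = 840.4 J; KE_f = ½(1.796)(26.54)² = 632.3 J.

ΔKE ≈ -208 J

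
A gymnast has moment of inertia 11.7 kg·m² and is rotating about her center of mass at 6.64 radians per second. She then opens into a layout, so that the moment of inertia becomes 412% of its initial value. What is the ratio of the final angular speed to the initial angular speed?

ω₂/ω₁ ≈ 0.243

With no external torque about the axis, L is conserved: I₁ω₁ = I₂ω₂.
I₂ = 4.12 × 11.7 = 48.20 kg·m².
ω₂/ω₁ = I₁/I₂ = 11.70 / 48.20 = 0.2427.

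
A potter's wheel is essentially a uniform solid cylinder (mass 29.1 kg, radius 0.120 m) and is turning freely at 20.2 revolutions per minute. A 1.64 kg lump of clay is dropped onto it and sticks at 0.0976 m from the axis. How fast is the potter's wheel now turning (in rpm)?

The added mass arrives with no angular momentum about the axis, and any external torque about the axis is negligible, so the system's angular momentum is conserved.
I_p = ½(29.1)(0.120)² = 0.2095 kg·m².
Added inertia Σmr² = (1.64)(0.0976)² = 0.01562 kg·m²; I_f = 0.2095 + 0.01562 = 0.2251 kg·m².
ω_f = I_p ω_i / I_f = (0.2095)(20.2) / 0.2251 = 18.80 rpm.

ω_f ≈ 18.8 rpm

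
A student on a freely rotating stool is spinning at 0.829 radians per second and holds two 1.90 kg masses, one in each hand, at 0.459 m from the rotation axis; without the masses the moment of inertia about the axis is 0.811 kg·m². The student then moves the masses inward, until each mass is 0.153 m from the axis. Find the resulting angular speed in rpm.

No external torque acts about the spin axis, so angular momentum is conserved.
I₁ = 0.811 + 2(1.90)(0.459)² = 1.612 kg·m²; I₂ = 0.811 + 2(1.90)(0.153)² = 0.9000 kg·m².
ω₂ = I₁ω₁ / I₂ = (1.612)(0.829 rad/s) / (0.9000) = 1.485 rad/s = 14.18 rpm.

ω₂ ≈ 14.2 rpm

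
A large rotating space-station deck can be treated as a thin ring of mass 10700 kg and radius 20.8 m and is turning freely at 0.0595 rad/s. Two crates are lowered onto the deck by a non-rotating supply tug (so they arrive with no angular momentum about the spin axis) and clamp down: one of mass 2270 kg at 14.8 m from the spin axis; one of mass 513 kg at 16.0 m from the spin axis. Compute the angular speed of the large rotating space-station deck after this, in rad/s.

No external torque acts about the spin axis; L_before = L_after.
I_p = (10700)(20.8)² = 4.629e+06 kg·m².
Added inertia Σmr² = (2270)(14.8)² + (513)(16.0)² = 6.285e+05 kg·m²; I_f = 4.629e+06 + 6.285e+05 = 5.258e+06 kg·m².
ω_f = I_p ω_i / I_f = (4.629e+06)(0.0595) / 5.258e+06 = 0.05239 rad/s.

ω_f ≈ 0.0524 rad/s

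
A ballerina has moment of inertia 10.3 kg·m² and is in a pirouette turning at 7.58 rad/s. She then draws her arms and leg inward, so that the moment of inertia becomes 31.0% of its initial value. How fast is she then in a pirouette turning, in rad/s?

Angular momentum about the spin axis is conserved since the torque about it is zero.
I₂ = 0.310 × 10.3 = 3.193 kg·m².
ω₂ = I₁ω₁ / I₂ = (10.30)(7.58 rad/s) / (3.193) = 24.45 rad/s.

ω₂ ≈ 24.5 rad/s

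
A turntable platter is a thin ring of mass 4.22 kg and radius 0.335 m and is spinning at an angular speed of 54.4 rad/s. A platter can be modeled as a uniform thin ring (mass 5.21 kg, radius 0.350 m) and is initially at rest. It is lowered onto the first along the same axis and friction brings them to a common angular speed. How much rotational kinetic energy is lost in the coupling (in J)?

ΔKE lost ≈ 402 J

No external torque acts about the common axis, so total angular momentum is conserved.
Moments of inertia: I_A = (4.22)(0.335)² = 0.4736 kg·m²; I_B = (5.21)(0.350)² = 0.6382 kg·m².
Taking A's sense as positive: L = (0.4736)(54.4) = 25.76 kg·m²·rad/s.
Combined I = 0.4736 + 0.6382 = 1.112 kg·m².
ω_f = L / I = 25.76 / 1.112 = 23.17 rad/s.
KE_i = ½ΣIω² = 700.8 J; KE_f = ½(1.112)(23.17)² = 298.5 J.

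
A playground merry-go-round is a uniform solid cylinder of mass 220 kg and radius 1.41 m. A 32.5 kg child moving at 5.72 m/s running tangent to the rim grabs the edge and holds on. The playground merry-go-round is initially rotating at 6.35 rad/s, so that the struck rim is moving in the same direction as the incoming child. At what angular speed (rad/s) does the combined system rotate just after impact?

|ω_f| ≈ 5.83 rad/s

The axle reaction passes through the axle and exerts no torque about it; angular momentum about the axle is conserved through the impact.
I_p = ½(220)(1.41)² = 218.7 kg·m². Taking the sense of the child's angular momentum as positive, L_{child} = m v R = (32.5)(5.72)(1.41) = 262.1 kg·m²/s.
L_i = +I_p ω_p + m v R = +(218.7)(6.35) + 262.1 = 1651 kg·m²/s.
After sticking, I_f = I_p + m R² = 218.7 + (32.5)(1.41)² = 283.3 kg·m².
ω_f = L_i / I_f = 1651 / 283.3 = 5.827 rad/s.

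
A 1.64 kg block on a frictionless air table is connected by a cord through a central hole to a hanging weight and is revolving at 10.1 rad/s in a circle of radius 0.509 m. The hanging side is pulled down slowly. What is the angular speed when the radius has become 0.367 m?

The constraining force is radial, so m r² ω about the center is conserved.
ω₂ = ω₁ (r₁/r₂)² = (10.1)(0.509/0.367)² = 19.43 rad/s.

ω₂ ≈ 19.4 rad/s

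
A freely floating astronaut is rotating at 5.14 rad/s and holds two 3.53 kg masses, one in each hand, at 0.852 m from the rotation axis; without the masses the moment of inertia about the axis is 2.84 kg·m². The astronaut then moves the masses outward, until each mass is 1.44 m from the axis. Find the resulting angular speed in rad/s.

ω₂ ≈ 2.34 rad/s

Angular momentum about the spin axis is conserved since the torque about it is zero.
I₁ = 2.84 + 2(3.53)(0.852)² = 7.965 kg·m²; I₂ = 2.84 + 2(3.53)(1.44)² = 17.48 kg·m².
ω₂ = I₁ω₁ / I₂ = (7.965)(5.14 rad/s) / (17.48) = 2.342 rad/s.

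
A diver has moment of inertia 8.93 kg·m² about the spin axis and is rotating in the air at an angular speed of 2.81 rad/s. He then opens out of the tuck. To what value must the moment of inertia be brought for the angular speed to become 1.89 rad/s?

I₂ ≈ 13.3 kg·m²

With no external torque about the axis, L is conserved: I₁ω₁ = I₂ω₂.
I₂ = I₁ω₁ / ω₂ = (8.93)(2.81) / (1.89) = 13.28 kg·m².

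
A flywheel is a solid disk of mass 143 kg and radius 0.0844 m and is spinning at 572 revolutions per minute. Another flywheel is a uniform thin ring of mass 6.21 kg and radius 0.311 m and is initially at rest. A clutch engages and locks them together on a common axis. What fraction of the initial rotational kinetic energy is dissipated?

fraction ≈ 0.541

No external torque acts about the common axis, so total angular momentum is conserved.
Moments of inertia: I_A = ½(143)(0.0844)² = 0.5093 kg·m²; I_B = (6.21)(0.311)² = 0.6006 kg·m².
Taking A's sense as positive: L = (0.5093)(572) = 291.3 kg·m²·rpm.
Combined I = 0.5093 + 0.6006 = 1.110 kg·m².
ω_f = L / I = 291.3 / 1.110 = 262.5 rpm.
KE_i = ½ΣIω² = 913.7 J; KE_f = ½(1.110)(27.49)² = 419.3 J.
Fraction dissipated = (KE_i − KE_f)/KE_i = 0.5411.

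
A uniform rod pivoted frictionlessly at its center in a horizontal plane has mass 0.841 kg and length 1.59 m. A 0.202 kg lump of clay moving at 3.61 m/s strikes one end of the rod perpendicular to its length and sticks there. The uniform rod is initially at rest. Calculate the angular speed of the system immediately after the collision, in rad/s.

The axle reaction passes through the pivot and exerts no torque about it; angular momentum about the pivot is conserved through the impact.
I_p = (1/12)(0.841)(1.59)² = 0.1772 kg·m². Taking the sense of the lump of clay's angular momentum as positive, L_{lump} = m v R = (0.202)(3.61)(1.59/2) = 0.5797 kg·m²/s.
L_i = 0 + 0.5797 = 0.5797 kg·m²/s.
After sticking, I_f = I_p + m R² = 0.1772 + (0.202)(1.59/2)² = 0.3048 kg·m².
ω_f = L_i / I_f = 0.5797 / 0.3048 = 1.902 rad/s.

|ω_f| ≈ 1.90 rad/s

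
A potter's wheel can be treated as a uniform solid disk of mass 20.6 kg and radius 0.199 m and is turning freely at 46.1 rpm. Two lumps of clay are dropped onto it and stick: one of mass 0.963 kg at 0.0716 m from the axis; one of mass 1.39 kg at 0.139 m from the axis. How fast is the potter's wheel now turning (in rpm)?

ω_f ≈ 42.8 rpm

The added mass arrives with no angular momentum about the axis, and any external torque about the axis is negligible, so the system's angular momentum is conserved.
I_p = ½(20.6)(0.199)² = 0.4079 kg·m².
Added inertia Σmr² = (0.963)(0.0716)² + (1.39)(0.139)² = 0.03179 kg·m²; I_f = 0.4079 + 0.03179 = 0.4397 kg·m².
ω_f = I_p ω_i / I_f = (0.4079)(46.1) / 0.4397 = 42.77 rpm.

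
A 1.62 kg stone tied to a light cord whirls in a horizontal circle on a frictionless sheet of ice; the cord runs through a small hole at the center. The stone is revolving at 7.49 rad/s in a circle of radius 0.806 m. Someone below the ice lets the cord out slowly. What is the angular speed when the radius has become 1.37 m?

No torque about the axis ⇒ m r₁² ω₁ = m r₂² ω₂.
ω₂ = ω₁ (r₁/r₂)² = (7.49)(0.806/1.37)² = 2.592 rad/s.

ω₂ ≈ 2.59 rad/s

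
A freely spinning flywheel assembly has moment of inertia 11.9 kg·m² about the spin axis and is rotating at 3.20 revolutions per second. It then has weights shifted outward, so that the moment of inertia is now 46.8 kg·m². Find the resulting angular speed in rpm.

No external torque acts about the spin axis, so angular momentum is conserved.
ω₂ = I₁ω₁ / I₂ = (11.90)(3.20 rev/s) / (46.80) = 0.8137 rev/s = 48.82 rpm.

ω₂ ≈ 48.8 rpm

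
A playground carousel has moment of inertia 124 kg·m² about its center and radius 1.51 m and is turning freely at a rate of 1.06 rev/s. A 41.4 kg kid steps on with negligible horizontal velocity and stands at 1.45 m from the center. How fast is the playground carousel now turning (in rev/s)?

ω_f ≈ 0.623 rev/s

The added mass arrives with no angular momentum about the center, and any external torque about the center is negligible, so the system's angular momentum is conserved.
Added inertia Σmr² = (41.4)(1.45)² = 87.04 kg·m²; I_f = 124.0 + 87.04 = 211.0 kg·m².
ω_f = I_p ω_i / I_f = (124.0)(1.06) / 211.0 = 0.6228 rev/s.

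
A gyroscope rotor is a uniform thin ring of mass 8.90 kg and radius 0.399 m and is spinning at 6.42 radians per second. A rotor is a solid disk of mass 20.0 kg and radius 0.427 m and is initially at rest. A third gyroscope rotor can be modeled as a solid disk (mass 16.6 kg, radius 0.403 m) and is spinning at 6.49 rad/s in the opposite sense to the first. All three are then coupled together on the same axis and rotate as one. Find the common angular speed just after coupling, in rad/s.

|ω_f| ≈ 0.0758 rad/s

The coupling torques are internal; angular momentum about the shared axis is conserved.
Moments of inertia: I_A = (8.90)(0.399)² = 1.417 kg·m²; I_B = ½(20.0)(0.427)² = 1.823 kg·m²; I_C = ½(16.6)(0.403)² = 1.348 kg·m².
Taking A's sense as positive: L = (1.417)(6.42) − (1.348)(6.49) = 0.3479 kg·m²·rad/s.
Combined I = 1.417 + 1.823 + 1.348 = 4.588 kg·m².
ω_f = L / I = 0.3479 / 4.588 = 0.07583 rad/s.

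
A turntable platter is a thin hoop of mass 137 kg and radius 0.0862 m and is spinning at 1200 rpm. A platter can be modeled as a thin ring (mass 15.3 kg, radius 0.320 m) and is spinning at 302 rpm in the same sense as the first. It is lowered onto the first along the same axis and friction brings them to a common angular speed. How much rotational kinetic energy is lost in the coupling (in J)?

No external torque acts about the common axis, so total angular momentum is conserved.
Moments of inertia: I_A = (137)(0.0862)² = 1.018 kg·m²; I_B = (15.3)(0.320)² = 1.567 kg·m².
Taking A's sense as positive: L = (1.018)(1200) + (1.567)(302) = 1695 kg·m²·rpm.
Combined I = 1.018 + 1.567 = 2.585 kg·m².
ω_f = L / I = 1695 / 2.585 = 655.7 rpm.
KE_i = ½ΣIω² = 8821 J; KE_f = ½(2.585)(68.66)² = 6093 J.

ΔKE lost ≈ 2730 J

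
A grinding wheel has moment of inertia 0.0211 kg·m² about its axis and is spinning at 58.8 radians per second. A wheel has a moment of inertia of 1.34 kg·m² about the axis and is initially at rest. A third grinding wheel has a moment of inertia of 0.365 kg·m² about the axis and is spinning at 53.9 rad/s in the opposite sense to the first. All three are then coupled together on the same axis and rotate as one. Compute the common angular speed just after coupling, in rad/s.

|ω_f| ≈ 10.7 rad/s

No external torque acts about the common axis, so total angular momentum is conserved.
Taking A's sense as positive: L = (0.02110)(58.8) − (0.3650)(53.9) = -18.43 kg·m²·rad/s.
Combined I = 0.02110 + 1.340 + 0.3650 = 1.726 kg·m².
ω_f = L / I = -18.43 / 1.726 = -10.68 rad/s.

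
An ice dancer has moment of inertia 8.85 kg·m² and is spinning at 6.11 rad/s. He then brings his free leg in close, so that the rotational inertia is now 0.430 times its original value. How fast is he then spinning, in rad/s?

ω₂ ≈ 14.2 rad/s

With no external torque about the axis, L is conserved: I₁ω₁ = I₂ω₂.
I₂ = 0.430 × 8.85 = 3.805 kg·m².
ω₂ = I₁ω₁ / I₂ = (8.850)(6.11 rad/s) / (3.805) = 14.21 rad/s.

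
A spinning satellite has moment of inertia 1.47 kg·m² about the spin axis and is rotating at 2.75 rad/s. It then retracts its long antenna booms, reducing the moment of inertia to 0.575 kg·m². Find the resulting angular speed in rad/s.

ω₂ ≈ 7.03 rad/s

With no external torque about the axis, L is conserved: I₁ω₁ = I₂ω₂.
ω₂ = I₁ω₁ / I₂ = (1.470)(2.75 rad/s) / (0.5750) = 7.030 rad/s.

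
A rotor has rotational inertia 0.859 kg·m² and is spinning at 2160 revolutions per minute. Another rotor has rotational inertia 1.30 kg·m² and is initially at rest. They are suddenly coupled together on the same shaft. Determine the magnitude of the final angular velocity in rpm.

The coupling torques are internal; angular momentum about the shared axis is conserved.
Taking A's sense as positive: L = (0.8590)(2160) = 1855 kg·m²·rpm.
Combined I = 0.8590 + 1.300 = 2.159 kg·m².
ω_f = L / I = 1855 / 2.159 = 859.4 rpm.

|ω_f| ≈ 859 rpm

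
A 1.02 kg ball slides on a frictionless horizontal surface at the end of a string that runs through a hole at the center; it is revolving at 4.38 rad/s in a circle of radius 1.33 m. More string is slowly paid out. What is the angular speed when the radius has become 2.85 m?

The constraining force is radial, so m r² ω about the center is conserved.
ω₂ = ω₁ (r₁/r₂)² = (4.38)(1.33/2.85)² = 0.9539 rad/s.

ω₂ ≈ 0.954 rad/s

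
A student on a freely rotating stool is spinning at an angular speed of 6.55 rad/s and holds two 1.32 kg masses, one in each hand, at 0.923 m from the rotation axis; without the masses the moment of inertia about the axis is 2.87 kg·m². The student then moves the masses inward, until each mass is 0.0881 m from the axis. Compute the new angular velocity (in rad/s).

ω₂ ≈ 11.6 rad/s

Angular momentum about the spin axis is conserved since the torque about it is zero.
I₁ = 2.87 + 2(1.32)(0.923)² = 5.119 kg·m²; I₂ = 2.87 + 2(1.32)(0.0881)² = 2.890 kg·m².
ω₂ = I₁ω₁ / I₂ = (5.119)(6.55 rad/s) / (2.890) = 11.60 rad/s.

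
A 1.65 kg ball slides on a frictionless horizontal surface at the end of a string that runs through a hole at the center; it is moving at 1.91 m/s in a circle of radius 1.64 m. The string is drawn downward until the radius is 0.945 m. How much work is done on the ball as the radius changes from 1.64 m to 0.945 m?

W ≈ 6.05 J

The only horizontal force on the mass is along the cord (radial), so it exerts no torque about the hole and angular momentum m v r is conserved.
v₂ = v₁ r₁ / r₂ = (1.91)(1.64) / (0.945) = 3.315 m/s.
W = ΔKE = ½m(v₂² − v₁²) = 6.055 J.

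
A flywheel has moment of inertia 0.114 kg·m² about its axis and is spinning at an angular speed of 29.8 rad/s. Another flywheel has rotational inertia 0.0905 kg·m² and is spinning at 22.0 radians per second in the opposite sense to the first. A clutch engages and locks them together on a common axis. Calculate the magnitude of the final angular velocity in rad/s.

|ω_f| ≈ 6.88 rad/s

The coupling torques are internal; angular momentum about the shared axis is conserved.
Taking A's sense as positive: L = (0.1140)(29.8) − (0.09050)(22.0) = 1.406 kg·m²·rad/s.
Combined I = 0.1140 + 0.09050 = 0.2045 kg·m².
ω_f = L / I = 1.406 / 0.2045 = 6.876 rad/s.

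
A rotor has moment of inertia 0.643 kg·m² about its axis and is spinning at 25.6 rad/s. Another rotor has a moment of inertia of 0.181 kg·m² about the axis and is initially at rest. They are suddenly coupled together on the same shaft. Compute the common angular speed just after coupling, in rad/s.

The coupling torques are internal; angular momentum about the shared axis is conserved.
Taking A's sense as positive: L = (0.6430)(25.6) = 16.46 kg·m²·rad/s.
Combined I = 0.6430 + 0.1810 = 0.8240 kg·m².
ω_f = L / I = 16.46 / 0.8240 = 19.98 rad/s.

|ω_f| ≈ 20.0 rad/s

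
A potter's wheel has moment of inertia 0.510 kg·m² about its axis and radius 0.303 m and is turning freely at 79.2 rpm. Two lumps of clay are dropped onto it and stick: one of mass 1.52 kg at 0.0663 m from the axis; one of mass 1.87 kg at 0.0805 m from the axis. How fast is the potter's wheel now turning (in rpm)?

The added mass arrives with no angular momentum about the axis, and any external torque about the axis is negligible, so the system's angular momentum is conserved.
Added inertia Σmr² = (1.52)(0.0663)² + (1.87)(0.0805)² = 0.01880 kg·m²; I_f = 0.5100 + 0.01880 = 0.5288 kg·m².
ω_f = I_p ω_i / I_f = (0.5100)(79.2) / 0.5288 = 76.38 rpm.

ω_f ≈ 76.4 rpm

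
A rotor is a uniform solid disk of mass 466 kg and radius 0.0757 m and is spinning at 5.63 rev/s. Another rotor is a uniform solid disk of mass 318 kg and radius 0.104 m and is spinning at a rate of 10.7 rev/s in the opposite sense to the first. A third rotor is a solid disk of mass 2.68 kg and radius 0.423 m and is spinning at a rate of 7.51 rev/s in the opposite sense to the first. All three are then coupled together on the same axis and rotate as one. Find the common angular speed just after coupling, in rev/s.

No external torque acts about the common axis, so total angular momentum is conserved.
Moments of inertia: I_A = ½(466)(0.0757)² = 1.335 kg·m²; I_B = ½(318)(0.104)² = 1.720 kg·m²; I_C = ½(2.68)(0.423)² = 0.2398 kg·m².
Taking A's sense as positive: L = (1.335)(5.63) − (1.720)(10.7) − (0.2398)(7.51) = -12.68 kg·m²·rev/s.
Combined I = 1.335 + 1.720 + 0.2398 = 3.295 kg·m².
ω_f = L / I = -12.68 / 3.295 = -3.850 rev/s.

|ω_f| ≈ 3.85 rev/s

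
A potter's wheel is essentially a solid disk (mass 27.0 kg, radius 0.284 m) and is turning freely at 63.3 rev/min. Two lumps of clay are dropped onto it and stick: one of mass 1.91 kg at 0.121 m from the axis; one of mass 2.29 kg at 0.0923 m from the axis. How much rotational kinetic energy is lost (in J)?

energy lost ≈ 0.999 J

No external torque acts about the axis; L_before = L_after.
I_p = ½(27.0)(0.284)² = 1.089 kg·m².
Added inertia Σmr² = (1.91)(0.121)² + (2.29)(0.0923)² = 0.04747 kg·m²; I_f = 1.089 + 0.04747 = 1.136 kg·m².
ω_f = I_p ω_i / I_f = (1.089)(63.3) / 1.136 = 60.66 rpm.
KE_i = ½(1.089)(6.629 rad/s)² = 23.92 J; KE_f = ½(1.136)(6.352)² = 22.92 J.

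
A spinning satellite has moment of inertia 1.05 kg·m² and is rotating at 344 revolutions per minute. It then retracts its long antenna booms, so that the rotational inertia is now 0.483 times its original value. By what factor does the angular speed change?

ω₂/ω₁ ≈ 2.07

No external torque acts about the spin axis, so angular momentum is conserved.
I₂ = 0.483 × 1.05 = 0.5071 kg·m².
ω₂/ω₁ = I₁/I₂ = 1.050 / 0.5071 = 2.070.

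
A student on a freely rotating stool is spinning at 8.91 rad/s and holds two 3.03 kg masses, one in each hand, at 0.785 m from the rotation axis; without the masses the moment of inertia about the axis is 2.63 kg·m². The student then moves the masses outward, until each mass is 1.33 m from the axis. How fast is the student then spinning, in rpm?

ω₂ ≈ 40.6 rpm

No external torque acts about the spin axis, so angular momentum is conserved.
I₁ = 2.63 + 2(3.03)(0.785)² = 6.364 kg·m²; I₂ = 2.63 + 2(3.03)(1.33)² = 13.35 kg·m².
ω₂ = I₁ω₁ / I₂ = (6.364)(8.91 rad/s) / (13.35) = 4.248 rad/s = 40.56 rpm.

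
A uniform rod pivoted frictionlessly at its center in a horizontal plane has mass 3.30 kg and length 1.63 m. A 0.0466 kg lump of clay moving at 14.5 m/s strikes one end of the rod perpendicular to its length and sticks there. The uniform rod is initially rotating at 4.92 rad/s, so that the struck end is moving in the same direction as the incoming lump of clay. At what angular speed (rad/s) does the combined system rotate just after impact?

|ω_f| ≈ 5.44 rad/s

About the pivot the impulsive forces during the collision are internal, so angular momentum about that axis is conserved.
I_p = (1/12)(3.30)(1.63)² = 0.7306 kg·m². Taking the sense of the lump of clay's angular momentum as positive, L_{lump} = m v R = (0.0466)(14.5)(1.63/2) = 0.5507 kg·m²/s.
L_i = +I_p ω_p + m v R = +(0.7306)(4.92) + 0.5507 = 4.145 kg·m²/s.
After sticking, I_f = I_p + m R² = 0.7306 + (0.0466)(1.63/2)² = 0.7616 kg·m².
ω_f = L_i / I_f = 4.145 / 0.7616 = 5.443 rad/s.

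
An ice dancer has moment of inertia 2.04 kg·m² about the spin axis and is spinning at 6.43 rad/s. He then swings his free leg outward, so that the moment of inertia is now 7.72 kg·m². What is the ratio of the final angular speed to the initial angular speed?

ω₂/ω₁ ≈ 0.264

With no external torque about the axis, L is conserved: I₁ω₁ = I₂ω₂.
ω₂/ω₁ = I₁/I₂ = 2.040 / 7.720 = 0.2642.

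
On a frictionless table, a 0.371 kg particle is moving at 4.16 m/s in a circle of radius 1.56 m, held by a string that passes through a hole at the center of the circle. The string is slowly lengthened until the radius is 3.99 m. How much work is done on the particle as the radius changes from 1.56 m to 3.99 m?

W ≈ -2.72 J

Central (radial) force ⇒ zero torque about the center ⇒ m v r is constant.
v₂ = v₁ r₁ / r₂ = (4.16)(1.56) / (3.99) = 1.626 m/s.
W = ΔKE = ½m(v₂² − v₁²) = -2.719 J.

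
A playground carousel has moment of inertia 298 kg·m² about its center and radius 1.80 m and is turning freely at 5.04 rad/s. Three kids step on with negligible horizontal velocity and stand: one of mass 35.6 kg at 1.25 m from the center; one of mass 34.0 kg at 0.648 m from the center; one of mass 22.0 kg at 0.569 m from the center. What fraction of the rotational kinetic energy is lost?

fraction ≈ 0.205

No external torque acts about the center; L_before = L_after.
Added inertia Σmr² = (35.6)(1.25)² + (34.0)(0.648)² + (22.0)(0.569)² = 77.02 kg·m²; I_f = 298.0 + 77.02 = 375.0 kg·m².
ω_f = I_p ω_i / I_f = (298.0)(5.04) / 375.0 = 4.005 rad/s.
KE_i = ½(298.0)(5.040 rad/s)² = 3785 J; KE_f = ½(375.0)(4.005)² = 3007 J.
Fraction lost = 0.2054.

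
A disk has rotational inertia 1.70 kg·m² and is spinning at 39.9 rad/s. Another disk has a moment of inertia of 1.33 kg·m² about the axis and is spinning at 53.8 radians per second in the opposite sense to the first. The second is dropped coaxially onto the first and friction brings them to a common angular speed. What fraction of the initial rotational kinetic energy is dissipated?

The coupling torques are internal; angular momentum about the shared axis is conserved.
Taking A's sense as positive: L = (1.700)(39.9) − (1.330)(53.8) = -3.724 kg·m²·rad/s.
Combined I = 1.700 + 1.330 = 3.030 kg·m².
ω_f = L / I = -3.724 / 3.030 = -1.229 rad/s.
KE_i = ½ΣIω² = 3278 J; KE_f = ½(3.030)(1.229)² = 2.288 J.
Fraction dissipated = (KE_i − KE_f)/KE_i = 0.9993.

fraction ≈ 0.999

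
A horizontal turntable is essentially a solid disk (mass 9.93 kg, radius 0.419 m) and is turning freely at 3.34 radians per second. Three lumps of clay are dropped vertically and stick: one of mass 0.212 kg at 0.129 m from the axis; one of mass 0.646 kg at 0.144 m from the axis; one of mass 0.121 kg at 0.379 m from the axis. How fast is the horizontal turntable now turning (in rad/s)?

ω_f ≈ 3.21 rad/s

The added mass arrives with no angular momentum about the axis, and any external torque about the axis is negligible, so the system's angular momentum is conserved.
I_p = ½(9.93)(0.419)² = 0.8717 kg·m².
Added inertia Σmr² = (0.212)(0.129)² + (0.646)(0.144)² + (0.121)(0.379)² = 0.03430 kg·m²; I_f = 0.8717 + 0.03430 = 0.9060 kg·m².
ω_f = I_p ω_i / I_f = (0.8717)(3.34) / 0.9060 = 3.214 rad/s.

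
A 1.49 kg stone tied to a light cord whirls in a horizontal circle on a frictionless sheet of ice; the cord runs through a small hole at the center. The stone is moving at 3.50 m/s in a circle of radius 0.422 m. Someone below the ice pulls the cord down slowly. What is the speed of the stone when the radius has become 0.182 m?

v₂ ≈ 8.12 m/s

Central (radial) force ⇒ zero torque about the center ⇒ m v r is constant.
v₂ = v₁ r₁ / r₂ = (3.50)(0.422) / (0.182) = 8.115 m/s.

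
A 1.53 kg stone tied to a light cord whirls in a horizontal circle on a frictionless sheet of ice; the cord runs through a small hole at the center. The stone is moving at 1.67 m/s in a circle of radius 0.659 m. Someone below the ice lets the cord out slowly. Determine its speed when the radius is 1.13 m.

The only horizontal force on the mass is along the cord (radial), so it exerts no torque about the hole and angular momentum m v r is conserved.
v₂ = v₁ r₁ / r₂ = (1.67)(0.659) / (1.13) = 0.9739 m/s.

v₂ ≈ 0.974 m/s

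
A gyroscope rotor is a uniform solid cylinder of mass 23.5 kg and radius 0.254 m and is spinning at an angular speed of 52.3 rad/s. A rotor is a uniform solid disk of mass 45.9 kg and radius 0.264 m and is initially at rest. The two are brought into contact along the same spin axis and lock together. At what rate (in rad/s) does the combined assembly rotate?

No external torque acts about the common axis, so total angular momentum is conserved.
Moments of inertia: I_A = ½(23.5)(0.254)² = 0.7581 kg·m²; I_B = ½(45.9)(0.264)² = 1.600 kg·m².
Taking A's sense as positive: L = (0.7581)(52.3) = 39.65 kg·m²·rad/s.
Combined I = 0.7581 + 1.600 = 2.358 kg·m².
ω_f = L / I = 39.65 / 2.358 = 16.82 rad/s.

|ω_f| ≈ 16.8 rad/s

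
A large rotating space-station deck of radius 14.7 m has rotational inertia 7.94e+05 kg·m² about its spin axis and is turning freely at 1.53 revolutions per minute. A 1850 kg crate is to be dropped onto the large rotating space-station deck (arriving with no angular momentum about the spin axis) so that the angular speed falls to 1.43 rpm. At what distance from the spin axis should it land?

The added mass arrives with no angular momentum about the spin axis, and any external torque about the spin axis is negligible, so the system's angular momentum is conserved.
I_p ω_i = (I_p + m r²) ω_f ⇒ m r² = I_p(ω_i/ω_f − 1) = 7.940e+05(1.53/1.43 − 1) = 55520 kg·m².
r = √(55520/1850) = 5.478 m.

r ≈ 5.48 m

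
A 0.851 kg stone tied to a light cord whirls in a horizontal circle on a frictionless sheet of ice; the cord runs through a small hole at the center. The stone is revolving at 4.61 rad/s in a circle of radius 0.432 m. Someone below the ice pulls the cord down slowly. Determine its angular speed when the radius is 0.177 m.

ω₂ ≈ 27.5 rad/s

The constraining force is radial, so m r² ω about the center is conserved.
ω₂ = ω₁ (r₁/r₂)² = (4.61)(0.432/0.177)² = 27.46 rad/s.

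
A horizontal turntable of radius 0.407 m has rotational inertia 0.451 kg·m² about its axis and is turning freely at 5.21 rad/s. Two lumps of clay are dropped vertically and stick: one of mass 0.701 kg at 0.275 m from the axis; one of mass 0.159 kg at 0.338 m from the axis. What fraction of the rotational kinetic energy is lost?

fraction ≈ 0.136

No external torque acts about the axis; L_before = L_after.
Added inertia Σmr² = (0.701)(0.275)² + (0.159)(0.338)² = 0.07118 kg·m²; I_f = 0.4510 + 0.07118 = 0.5222 kg·m².
ω_f = I_p ω_i / I_f = (0.4510)(5.21) / 0.5222 = 4.500 rad/s.
KE_i = ½(0.4510)(5.210 rad/s)² = 6.121 J; KE_f = ½(0.5222)(4.500)² = 5.287 J.
Fraction lost = 0.1363.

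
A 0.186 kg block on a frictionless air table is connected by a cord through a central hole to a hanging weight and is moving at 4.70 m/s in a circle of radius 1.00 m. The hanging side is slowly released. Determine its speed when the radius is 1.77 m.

v₂ ≈ 2.66 m/s

Central (radial) force ⇒ zero torque about the center ⇒ m v r is constant.
v₂ = v₁ r₁ / r₂ = (4.70)(1.00) / (1.77) = 2.655 m/s.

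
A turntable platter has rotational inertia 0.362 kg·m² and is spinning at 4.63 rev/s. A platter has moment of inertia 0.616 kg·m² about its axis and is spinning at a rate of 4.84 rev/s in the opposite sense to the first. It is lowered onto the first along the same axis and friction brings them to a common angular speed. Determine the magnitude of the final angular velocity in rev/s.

|ω_f| ≈ 1.33 rev/s

The coupling torques are internal; angular momentum about the shared axis is conserved.
Taking A's sense as positive: L = (0.3620)(4.63) − (0.6160)(4.84) = -1.305 kg·m²·rev/s.
Combined I = 0.3620 + 0.6160 = 0.9780 kg·m².
ω_f = L / I = -1.305 / 0.9780 = -1.335 rev/s.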